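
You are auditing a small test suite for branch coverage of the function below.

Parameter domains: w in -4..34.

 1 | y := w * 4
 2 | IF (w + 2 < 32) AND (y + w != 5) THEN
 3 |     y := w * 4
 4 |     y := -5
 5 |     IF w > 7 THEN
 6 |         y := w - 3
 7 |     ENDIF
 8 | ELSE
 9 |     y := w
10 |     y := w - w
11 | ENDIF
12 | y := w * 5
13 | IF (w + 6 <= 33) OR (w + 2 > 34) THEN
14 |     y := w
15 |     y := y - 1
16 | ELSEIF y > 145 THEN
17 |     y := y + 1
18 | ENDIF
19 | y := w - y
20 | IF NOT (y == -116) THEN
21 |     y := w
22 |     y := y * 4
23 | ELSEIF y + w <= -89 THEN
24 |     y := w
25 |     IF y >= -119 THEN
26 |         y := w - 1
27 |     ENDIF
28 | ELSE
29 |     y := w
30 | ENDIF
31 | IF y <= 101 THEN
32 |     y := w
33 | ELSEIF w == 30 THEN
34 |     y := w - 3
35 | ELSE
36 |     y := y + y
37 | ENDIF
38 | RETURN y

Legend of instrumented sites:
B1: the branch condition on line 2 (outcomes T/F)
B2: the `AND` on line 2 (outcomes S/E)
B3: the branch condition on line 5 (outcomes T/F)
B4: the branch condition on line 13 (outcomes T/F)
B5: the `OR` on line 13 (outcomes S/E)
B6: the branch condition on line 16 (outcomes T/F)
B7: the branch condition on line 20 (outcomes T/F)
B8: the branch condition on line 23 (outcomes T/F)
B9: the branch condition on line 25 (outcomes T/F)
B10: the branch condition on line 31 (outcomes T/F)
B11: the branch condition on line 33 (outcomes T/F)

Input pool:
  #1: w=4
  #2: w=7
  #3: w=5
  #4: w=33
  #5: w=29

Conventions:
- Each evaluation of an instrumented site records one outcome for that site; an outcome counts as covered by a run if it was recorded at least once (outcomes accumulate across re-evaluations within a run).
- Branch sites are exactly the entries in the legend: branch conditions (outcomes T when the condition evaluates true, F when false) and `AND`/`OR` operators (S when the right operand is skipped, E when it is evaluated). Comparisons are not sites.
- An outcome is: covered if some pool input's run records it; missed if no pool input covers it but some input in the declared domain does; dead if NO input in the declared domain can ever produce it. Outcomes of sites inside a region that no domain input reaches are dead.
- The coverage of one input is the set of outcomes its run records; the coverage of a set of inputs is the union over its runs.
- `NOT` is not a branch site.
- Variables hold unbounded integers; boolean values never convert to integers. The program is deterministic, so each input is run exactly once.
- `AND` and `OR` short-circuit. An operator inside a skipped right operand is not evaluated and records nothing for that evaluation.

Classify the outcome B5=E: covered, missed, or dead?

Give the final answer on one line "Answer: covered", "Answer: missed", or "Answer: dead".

B5=E is recorded by pool input(s) 4, 5 -> covered

Answer: covered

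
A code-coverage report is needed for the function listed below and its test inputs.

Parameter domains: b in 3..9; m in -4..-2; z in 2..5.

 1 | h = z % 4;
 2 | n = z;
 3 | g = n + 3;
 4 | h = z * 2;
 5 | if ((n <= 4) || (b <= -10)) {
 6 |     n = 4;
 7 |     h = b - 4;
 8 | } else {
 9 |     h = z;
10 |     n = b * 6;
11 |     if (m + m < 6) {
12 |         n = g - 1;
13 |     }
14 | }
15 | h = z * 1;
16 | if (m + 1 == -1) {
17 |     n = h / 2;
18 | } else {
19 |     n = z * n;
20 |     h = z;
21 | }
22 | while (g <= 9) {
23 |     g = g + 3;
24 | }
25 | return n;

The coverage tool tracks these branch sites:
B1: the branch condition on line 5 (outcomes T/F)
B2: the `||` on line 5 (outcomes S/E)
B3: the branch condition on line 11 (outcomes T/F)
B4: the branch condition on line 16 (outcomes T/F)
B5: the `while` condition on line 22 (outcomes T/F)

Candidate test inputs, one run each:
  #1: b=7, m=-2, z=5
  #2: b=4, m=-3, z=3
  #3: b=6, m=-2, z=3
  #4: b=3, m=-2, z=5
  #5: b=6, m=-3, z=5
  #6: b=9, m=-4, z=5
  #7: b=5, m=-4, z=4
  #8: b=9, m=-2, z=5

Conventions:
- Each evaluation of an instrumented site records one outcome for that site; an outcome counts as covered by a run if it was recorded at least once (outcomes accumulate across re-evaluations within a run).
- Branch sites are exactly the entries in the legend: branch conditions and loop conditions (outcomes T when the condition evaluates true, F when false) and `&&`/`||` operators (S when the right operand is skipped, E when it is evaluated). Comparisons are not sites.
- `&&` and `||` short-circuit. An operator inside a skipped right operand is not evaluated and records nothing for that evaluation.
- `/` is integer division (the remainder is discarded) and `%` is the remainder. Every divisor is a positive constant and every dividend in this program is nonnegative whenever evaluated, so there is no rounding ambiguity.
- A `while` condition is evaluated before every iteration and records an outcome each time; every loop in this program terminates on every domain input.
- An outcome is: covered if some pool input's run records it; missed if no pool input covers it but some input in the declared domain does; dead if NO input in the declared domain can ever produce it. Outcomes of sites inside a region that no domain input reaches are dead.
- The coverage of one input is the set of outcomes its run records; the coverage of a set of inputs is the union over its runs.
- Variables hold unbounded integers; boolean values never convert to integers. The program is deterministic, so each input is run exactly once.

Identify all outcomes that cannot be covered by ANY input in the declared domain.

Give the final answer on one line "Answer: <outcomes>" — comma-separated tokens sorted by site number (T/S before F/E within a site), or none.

checking every outcome against all 84 domain inputs:
  B3=F: unreachable across the whole domain -> dead
  reachable outcomes have witnesses, e.g. B1=T (e.g. b=3, m=-4, z=2), B1=F (e.g. b=3, m=-4, z=5), B2=S (e.g. b=3, m=-4, z=2), B2=E (e.g. b=3, m=-4, z=5)

Answer: B3=F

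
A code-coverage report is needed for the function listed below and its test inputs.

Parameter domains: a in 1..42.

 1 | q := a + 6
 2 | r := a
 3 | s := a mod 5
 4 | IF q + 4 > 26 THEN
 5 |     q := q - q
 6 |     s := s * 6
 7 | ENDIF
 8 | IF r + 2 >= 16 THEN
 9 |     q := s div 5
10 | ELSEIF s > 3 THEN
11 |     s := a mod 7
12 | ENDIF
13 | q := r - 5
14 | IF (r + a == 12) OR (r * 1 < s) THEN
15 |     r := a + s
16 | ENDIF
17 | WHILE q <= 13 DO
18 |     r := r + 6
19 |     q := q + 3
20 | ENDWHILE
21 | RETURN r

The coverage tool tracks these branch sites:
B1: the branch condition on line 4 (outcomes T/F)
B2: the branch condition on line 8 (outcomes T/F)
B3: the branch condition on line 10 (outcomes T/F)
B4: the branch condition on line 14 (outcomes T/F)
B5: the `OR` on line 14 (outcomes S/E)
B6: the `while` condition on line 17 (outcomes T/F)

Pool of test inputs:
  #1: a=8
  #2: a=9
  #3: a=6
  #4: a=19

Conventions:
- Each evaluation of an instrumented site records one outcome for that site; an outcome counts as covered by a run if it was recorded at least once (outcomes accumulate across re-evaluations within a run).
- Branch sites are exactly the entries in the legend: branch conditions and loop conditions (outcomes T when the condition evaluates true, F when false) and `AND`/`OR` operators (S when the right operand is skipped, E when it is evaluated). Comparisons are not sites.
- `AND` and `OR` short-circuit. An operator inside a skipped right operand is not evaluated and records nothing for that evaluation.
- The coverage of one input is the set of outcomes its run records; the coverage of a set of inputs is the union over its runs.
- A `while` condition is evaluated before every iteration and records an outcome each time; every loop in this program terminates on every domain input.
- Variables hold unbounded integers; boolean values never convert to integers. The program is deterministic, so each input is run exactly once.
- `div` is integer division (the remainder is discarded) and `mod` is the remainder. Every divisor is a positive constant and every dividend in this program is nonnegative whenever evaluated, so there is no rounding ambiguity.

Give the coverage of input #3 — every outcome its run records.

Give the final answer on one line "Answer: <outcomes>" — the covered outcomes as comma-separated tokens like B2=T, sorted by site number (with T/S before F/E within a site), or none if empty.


Tracing the run of input #3 (a=6):
  B1->F, B2->F, B3->F, B5->S, B4->T, B6->T, B6->T, B6->T, B6->T, B6->T
  B6->F
distinct outcomes covered: B1=F, B2=F, B3=F, B4=T, B5=S, B6=T, B6=F
Answer: B1=F, B2=F, B3=F, B4=T, B5=S, B6=T, B6=F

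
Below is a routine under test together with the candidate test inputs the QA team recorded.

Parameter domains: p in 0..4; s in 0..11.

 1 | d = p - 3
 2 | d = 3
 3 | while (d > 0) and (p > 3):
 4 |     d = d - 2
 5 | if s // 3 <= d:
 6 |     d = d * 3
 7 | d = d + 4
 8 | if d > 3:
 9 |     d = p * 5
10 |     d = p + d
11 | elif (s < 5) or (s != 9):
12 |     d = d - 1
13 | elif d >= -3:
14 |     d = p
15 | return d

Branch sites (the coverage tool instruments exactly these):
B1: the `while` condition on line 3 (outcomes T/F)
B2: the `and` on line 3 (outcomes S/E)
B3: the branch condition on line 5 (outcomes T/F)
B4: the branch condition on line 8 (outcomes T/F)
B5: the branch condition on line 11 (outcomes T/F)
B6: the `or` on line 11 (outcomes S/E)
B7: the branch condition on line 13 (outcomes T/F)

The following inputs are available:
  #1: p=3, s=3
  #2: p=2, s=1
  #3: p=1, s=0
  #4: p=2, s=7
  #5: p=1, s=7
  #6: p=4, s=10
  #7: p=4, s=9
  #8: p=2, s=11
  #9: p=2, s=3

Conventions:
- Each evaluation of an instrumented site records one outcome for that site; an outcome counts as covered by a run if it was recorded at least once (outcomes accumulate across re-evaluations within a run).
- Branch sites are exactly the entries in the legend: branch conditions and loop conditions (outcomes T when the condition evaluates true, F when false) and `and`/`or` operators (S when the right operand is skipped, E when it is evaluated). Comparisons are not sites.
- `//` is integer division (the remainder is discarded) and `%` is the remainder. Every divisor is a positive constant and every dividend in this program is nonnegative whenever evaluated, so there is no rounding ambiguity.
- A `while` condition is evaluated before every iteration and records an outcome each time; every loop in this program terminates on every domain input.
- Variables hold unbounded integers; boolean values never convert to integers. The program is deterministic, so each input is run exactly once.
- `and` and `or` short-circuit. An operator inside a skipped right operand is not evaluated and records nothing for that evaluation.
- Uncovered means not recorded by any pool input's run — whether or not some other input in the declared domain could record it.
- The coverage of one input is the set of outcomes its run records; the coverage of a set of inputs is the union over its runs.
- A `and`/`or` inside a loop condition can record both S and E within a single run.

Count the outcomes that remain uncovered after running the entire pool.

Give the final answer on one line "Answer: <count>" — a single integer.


input #1 (p=3, s=3): events B2->E, B1->F, B3->T, B4->T; covers B1=F, B2=E, B3=T, B4=T
input #2 (p=2, s=1): events B2->E, B1->F, B3->T, B4->T; covers B1=F, B2=E, B3=T, B4=T
input #3 (p=1, s=0): events B2->E, B1->F, B3->T, B4->T; covers B1=F, B2=E, B3=T, B4=T
input #4 (p=2, s=7): events B2->E, B1->F, B3->T, B4->T; covers B1=F, B2=E, B3=T, B4=T
input #5 (p=1, s=7): events B2->E, B1->F, B3->T, B4->T; covers B1=F, B2=E, B3=T, B4=T
input #6 (p=4, s=10): events B2->E, B1->T, B2->E, B1->T, B2->S, B1->F, B3->F, B4->F, B6->E, B5->T; covers B1=T, B1=F, B2=S, B2=E, B3=F, B4=F, B5=T, B6=E
input #7 (p=4, s=9): events B2->E, B1->T, B2->E, B1->T, B2->S, B1->F, B3->F, B4->F, B6->E, B5->F, B7->T; covers B1=T, B1=F, B2=S, B2=E, B3=F, B4=F, B5=F, B6=E, B7=T
input #8 (p=2, s=11): events B2->E, B1->F, B3->T, B4->T; covers B1=F, B2=E, B3=T, B4=T
input #9 (p=2, s=3): events B2->E, B1->F, B3->T, B4->T; covers B1=F, B2=E, B3=T, B4=T
union over the pool: B1=T, B1=F, B2=S, B2=E, B3=T, B3=F, B4=T, B4=F, B5=T, B5=F, B6=E, B7=T
uncovered (2 of 14): B6=S, B7=F
Answer: 2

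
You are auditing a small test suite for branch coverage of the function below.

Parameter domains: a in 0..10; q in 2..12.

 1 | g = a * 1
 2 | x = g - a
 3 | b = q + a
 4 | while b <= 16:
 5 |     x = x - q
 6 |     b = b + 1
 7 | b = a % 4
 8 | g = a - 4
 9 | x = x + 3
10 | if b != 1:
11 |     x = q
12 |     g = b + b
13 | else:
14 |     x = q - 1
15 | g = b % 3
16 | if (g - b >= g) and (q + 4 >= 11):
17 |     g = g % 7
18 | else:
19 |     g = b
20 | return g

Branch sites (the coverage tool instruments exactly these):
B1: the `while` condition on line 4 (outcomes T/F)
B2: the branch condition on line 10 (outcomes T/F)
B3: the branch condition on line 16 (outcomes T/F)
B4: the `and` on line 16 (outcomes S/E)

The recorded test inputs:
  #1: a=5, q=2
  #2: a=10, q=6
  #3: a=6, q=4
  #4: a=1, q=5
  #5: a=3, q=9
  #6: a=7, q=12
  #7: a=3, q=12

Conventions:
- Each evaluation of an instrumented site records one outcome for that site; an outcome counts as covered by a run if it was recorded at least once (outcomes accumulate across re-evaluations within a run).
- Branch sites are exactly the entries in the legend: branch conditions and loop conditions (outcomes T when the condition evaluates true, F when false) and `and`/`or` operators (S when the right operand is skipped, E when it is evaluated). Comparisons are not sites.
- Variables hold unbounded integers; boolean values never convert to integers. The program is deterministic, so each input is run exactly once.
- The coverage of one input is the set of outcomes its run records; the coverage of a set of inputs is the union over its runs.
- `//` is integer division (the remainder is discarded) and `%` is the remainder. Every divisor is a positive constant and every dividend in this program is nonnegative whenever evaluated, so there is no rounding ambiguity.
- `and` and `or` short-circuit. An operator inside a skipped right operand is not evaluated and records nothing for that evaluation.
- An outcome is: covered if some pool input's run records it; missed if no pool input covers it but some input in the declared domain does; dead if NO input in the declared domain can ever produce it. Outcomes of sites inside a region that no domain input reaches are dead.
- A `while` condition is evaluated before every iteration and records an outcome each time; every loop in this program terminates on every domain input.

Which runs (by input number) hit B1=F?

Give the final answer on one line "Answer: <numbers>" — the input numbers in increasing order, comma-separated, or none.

input #1 (a=5, q=2): records B1=F
input #2 (a=10, q=6): records B1=F
input #3 (a=6, q=4): records B1=F
input #4 (a=1, q=5): records B1=F
input #5 (a=3, q=9): records B1=F
input #6 (a=7, q=12): records B1=F
input #7 (a=3, q=12): records B1=F

Answer: 1, 2, 3, 4, 5, 6, 7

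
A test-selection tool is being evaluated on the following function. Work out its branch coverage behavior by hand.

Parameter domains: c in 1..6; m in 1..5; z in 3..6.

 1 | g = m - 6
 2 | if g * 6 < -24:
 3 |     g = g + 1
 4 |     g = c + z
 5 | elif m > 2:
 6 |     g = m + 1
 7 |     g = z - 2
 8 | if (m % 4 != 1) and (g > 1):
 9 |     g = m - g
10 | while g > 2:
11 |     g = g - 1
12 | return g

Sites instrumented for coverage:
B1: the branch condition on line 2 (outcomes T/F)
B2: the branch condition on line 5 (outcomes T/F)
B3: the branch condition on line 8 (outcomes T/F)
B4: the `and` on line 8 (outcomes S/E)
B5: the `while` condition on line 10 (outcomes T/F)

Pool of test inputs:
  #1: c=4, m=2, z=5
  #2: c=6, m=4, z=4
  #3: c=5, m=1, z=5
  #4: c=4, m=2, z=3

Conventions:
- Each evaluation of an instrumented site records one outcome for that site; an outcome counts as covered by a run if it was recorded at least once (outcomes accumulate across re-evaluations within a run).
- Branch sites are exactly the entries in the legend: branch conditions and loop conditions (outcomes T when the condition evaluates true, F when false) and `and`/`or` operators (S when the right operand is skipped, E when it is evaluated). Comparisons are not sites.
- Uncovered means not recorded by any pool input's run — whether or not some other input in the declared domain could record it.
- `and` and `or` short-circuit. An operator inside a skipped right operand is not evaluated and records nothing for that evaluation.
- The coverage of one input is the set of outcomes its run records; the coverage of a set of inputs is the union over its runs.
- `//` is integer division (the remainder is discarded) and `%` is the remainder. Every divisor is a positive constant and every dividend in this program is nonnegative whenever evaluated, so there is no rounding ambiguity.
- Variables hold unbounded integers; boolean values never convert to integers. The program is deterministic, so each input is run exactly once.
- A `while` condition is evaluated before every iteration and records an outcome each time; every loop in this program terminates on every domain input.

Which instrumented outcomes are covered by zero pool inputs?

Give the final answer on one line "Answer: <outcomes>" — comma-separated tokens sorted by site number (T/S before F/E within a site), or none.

input #1 (c=4, m=2, z=5): events B1->F, B2->F, B4->E, B3->F, B5->F; covers B1=F, B2=F, B3=F, B4=E, B5=F
input #2 (c=6, m=4, z=4): events B1->F, B2->T, B4->E, B3->T, B5->F; covers B1=F, B2=T, B3=T, B4=E, B5=F
input #3 (c=5, m=1, z=5): events B1->T, B4->S, B3->F, B5->T, B5->T, B5->T, B5->T, B5->T, B5->T, B5->T, B5->T, B5->F; covers B1=T, B3=F, B4=S, B5=T, B5=F
input #4 (c=4, m=2, z=3): events B1->F, B2->F, B4->E, B3->F, B5->F; covers B1=F, B2=F, B3=F, B4=E, B5=F
union over the pool: B1=T, B1=F, B2=T, B2=F, B3=T, B3=F, B4=S, B4=E, B5=T, B5=F
uncovered (0 of 10): none

Answer: none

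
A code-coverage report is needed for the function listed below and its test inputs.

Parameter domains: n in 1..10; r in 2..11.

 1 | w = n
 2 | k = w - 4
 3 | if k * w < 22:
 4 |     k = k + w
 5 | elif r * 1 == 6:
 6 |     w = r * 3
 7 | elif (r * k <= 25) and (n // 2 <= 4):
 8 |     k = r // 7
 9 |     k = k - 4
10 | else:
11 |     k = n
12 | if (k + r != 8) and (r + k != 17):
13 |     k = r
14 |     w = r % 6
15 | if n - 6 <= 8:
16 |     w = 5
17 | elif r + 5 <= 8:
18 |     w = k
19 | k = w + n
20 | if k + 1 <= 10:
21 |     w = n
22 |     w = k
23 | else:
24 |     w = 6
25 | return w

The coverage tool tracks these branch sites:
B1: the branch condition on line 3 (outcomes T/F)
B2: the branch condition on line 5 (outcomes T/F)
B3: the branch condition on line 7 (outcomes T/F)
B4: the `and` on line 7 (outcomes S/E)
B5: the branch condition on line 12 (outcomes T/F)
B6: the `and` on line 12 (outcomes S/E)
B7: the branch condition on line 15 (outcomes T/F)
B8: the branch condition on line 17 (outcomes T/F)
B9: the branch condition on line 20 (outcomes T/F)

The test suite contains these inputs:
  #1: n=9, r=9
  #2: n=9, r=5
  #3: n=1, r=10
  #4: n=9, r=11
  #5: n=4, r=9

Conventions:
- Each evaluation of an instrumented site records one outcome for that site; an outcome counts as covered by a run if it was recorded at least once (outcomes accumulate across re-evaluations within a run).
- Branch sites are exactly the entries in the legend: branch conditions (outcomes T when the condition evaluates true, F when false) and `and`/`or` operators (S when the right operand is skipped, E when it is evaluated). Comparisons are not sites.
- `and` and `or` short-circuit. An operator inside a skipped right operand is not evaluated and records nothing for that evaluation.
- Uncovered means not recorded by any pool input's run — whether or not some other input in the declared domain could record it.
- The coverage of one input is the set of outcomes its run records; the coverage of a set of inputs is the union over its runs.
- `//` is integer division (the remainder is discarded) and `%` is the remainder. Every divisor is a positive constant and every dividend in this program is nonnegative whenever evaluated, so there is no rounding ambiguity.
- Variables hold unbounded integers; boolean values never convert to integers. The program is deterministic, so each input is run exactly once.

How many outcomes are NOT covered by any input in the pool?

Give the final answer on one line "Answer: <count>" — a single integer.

#1 (n=9, r=9) -> covered: B1=F, B2=F, B3=F, B4=S, B5=T, B6=E, B7=T, B9=F
#2 (n=9, r=5) -> covered: B1=F, B2=F, B3=T, B4=E, B5=T, B6=E, B7=T, B9=F
#3 (n=1, r=10) -> covered: B1=T, B5=F, B6=S, B7=T, B9=T
#4 (n=9, r=11) -> covered: B1=F, B2=F, B3=F, B4=S, B5=T, B6=E, B7=T, B9=F
#5 (n=4, r=9) -> covered: B1=T, B5=T, B6=E, B7=T, B9=T
union over the pool: B1=T, B1=F, B2=F, B3=T, B3=F, B4=S, B4=E, B5=T, B5=F, B6=S, B6=E, B7=T, B9=T, B9=F
uncovered (4 of 18): B2=T, B7=F, B8=T, B8=F

Answer: 4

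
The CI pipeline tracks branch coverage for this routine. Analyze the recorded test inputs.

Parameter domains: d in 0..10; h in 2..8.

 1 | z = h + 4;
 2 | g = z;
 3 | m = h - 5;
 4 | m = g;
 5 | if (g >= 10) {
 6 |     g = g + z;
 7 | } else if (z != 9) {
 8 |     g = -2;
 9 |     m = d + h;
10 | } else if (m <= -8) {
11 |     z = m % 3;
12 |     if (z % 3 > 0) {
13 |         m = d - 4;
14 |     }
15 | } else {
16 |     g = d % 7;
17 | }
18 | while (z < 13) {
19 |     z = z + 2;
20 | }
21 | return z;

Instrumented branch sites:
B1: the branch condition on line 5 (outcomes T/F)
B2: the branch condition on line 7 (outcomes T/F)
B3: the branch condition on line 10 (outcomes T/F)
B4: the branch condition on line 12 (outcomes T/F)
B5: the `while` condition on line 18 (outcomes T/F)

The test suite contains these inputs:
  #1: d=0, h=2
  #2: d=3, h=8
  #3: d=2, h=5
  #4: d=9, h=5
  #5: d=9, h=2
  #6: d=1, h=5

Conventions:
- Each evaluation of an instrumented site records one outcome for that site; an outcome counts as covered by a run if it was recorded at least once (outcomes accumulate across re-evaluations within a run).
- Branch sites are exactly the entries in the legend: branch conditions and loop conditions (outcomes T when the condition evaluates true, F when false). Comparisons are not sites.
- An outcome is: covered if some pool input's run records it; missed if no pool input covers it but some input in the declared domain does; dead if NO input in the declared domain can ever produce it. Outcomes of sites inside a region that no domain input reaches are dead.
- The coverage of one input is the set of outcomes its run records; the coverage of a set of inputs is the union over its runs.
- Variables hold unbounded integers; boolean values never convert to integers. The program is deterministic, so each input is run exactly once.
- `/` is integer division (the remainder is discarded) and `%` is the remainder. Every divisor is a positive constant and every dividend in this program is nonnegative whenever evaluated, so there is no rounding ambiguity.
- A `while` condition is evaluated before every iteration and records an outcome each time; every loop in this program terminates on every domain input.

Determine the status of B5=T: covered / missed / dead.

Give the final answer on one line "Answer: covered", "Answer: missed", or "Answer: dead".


B5=T is recorded by pool input(s) 1, 2, 3, 4, 5, 6 -> covered
Answer: covered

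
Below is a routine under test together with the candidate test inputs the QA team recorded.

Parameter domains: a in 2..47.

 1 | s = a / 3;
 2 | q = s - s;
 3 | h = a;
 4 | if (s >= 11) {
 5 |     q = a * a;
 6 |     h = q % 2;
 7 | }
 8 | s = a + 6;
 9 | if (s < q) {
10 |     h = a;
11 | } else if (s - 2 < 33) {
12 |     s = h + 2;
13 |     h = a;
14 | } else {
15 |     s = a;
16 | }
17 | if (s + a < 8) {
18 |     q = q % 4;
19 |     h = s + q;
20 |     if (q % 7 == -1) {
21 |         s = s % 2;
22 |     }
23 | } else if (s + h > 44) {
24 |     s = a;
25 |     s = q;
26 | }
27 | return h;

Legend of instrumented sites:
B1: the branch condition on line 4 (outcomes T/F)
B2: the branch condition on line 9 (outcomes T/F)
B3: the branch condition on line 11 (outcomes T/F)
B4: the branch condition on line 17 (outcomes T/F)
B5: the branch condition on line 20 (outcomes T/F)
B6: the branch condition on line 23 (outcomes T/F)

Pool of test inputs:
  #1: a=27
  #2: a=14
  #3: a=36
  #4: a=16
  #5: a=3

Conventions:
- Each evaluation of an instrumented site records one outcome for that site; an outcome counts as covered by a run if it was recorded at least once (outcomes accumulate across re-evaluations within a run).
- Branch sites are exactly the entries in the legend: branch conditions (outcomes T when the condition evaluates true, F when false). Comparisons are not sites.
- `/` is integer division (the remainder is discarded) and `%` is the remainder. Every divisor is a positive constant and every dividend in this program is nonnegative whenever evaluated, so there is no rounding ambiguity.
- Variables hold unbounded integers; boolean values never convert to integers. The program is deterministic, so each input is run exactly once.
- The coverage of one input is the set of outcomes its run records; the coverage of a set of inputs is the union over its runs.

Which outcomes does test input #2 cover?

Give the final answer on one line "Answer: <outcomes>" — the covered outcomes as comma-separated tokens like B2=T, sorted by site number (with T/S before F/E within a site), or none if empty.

Running input #2 (a=14), event by event:
  B1->F, B2->F, B3->T, B4->F, B6->F
deduplicating events, the covered set is: B1=F, B2=F, B3=T, B4=F, B6=F

Answer: B1=F, B2=F, B3=T, B4=F, B6=F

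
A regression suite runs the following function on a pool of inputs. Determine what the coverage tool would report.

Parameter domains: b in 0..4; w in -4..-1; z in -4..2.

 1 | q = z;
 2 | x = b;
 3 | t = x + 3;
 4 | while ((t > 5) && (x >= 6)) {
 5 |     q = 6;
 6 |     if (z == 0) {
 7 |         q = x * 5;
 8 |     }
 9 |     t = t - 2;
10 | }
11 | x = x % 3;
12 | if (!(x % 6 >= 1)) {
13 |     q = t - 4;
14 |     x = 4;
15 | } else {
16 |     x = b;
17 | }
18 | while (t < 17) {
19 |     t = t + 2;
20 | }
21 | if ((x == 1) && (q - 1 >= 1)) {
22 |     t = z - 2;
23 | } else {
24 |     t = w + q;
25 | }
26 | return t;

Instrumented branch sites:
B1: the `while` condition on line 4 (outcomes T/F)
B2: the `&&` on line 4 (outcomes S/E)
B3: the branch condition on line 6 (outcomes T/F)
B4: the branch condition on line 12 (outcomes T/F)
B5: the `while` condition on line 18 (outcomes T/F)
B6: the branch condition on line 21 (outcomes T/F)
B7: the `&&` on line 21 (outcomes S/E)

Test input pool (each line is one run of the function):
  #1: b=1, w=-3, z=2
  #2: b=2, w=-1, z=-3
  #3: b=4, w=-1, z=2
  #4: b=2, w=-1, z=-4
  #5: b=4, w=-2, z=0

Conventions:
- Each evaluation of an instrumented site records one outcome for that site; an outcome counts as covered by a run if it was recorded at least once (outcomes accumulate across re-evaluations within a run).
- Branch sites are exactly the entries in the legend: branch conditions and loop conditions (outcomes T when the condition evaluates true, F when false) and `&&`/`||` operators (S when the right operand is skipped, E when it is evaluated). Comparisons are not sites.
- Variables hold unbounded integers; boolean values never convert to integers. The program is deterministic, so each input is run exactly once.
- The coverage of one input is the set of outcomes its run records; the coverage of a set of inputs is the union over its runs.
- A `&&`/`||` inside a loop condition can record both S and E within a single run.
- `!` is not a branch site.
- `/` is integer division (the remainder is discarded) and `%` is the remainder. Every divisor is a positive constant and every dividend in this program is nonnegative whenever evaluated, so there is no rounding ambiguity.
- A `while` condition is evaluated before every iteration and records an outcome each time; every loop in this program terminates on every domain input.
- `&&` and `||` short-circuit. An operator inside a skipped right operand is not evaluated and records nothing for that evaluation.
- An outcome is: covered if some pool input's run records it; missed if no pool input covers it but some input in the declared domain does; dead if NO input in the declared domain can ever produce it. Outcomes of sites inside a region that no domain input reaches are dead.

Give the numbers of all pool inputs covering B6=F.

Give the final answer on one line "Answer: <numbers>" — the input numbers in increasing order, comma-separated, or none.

input #1 (b=1, w=-3, z=2): does not produce B6=F
input #2 (b=2, w=-1, z=-3): produces B6=F
input #3 (b=4, w=-1, z=2): produces B6=F
input #4 (b=2, w=-1, z=-4): produces B6=F
input #5 (b=4, w=-2, z=0): produces B6=F

Answer: 2, 3, 4, 5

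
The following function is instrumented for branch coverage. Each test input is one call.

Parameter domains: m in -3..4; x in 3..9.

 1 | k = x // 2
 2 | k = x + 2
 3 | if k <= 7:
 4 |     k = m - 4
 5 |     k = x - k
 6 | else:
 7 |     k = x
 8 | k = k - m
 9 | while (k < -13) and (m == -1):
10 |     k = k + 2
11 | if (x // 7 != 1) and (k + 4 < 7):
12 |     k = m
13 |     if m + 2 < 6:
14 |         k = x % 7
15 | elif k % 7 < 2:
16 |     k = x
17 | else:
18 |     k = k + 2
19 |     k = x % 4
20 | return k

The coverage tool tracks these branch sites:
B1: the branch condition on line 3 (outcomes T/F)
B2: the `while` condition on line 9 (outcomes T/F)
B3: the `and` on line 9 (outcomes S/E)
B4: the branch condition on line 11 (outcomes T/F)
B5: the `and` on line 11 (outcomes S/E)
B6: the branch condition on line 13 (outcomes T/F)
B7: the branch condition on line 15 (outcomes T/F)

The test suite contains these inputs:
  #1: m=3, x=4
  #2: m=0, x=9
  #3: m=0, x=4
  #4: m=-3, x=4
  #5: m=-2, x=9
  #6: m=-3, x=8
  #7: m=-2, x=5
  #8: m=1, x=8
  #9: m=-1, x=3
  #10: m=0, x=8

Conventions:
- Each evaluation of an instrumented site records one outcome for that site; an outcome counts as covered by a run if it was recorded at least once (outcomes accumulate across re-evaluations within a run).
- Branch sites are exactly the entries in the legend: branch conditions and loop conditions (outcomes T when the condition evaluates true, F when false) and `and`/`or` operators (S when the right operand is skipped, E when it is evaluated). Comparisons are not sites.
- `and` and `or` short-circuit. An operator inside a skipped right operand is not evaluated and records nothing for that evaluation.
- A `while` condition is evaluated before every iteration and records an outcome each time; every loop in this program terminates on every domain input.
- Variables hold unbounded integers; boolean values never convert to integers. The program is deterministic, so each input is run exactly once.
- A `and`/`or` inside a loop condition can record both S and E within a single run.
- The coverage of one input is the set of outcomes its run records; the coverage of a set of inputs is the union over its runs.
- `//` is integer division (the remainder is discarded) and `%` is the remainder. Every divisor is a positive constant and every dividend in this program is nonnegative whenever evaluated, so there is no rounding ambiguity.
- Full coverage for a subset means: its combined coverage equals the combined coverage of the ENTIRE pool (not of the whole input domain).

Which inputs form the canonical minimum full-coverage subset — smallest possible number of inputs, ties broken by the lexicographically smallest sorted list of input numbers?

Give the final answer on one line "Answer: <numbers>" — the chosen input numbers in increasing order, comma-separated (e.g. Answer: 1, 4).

test 1 (m=3, x=4) hits B1=T, B2=F, B3=S, B4=T, B5=E, B6=T
test 2 (m=0, x=9) hits B1=F, B2=F, B3=S, B4=F, B5=S, B7=F
test 3 (m=0, x=4) hits B1=T, B2=F, B3=S, B4=F, B5=E, B7=T
test 4 (m=-3, x=4) hits B1=T, B2=F, B3=S, B4=F, B5=E, B7=T
test 5 (m=-2, x=9) hits B1=F, B2=F, B3=S, B4=F, B5=S, B7=F
test 6 (m=-3, x=8) hits B1=F, B2=F, B3=S, B4=F, B5=S, B7=F
test 7 (m=-2, x=5) hits B1=T, B2=F, B3=S, B4=F, B5=E, B7=F
test 8 (m=1, x=8) hits B1=F, B2=F, B3=S, B4=F, B5=S, B7=T
test 9 (m=-1, x=3) hits B1=T, B2=F, B3=S, B4=F, B5=E, B7=F
test 10 (m=0, x=8) hits B1=F, B2=F, B3=S, B4=F, B5=S, B7=T
pool-wide coverage (11 outcomes): B1=T, B1=F, B2=F, B3=S, B4=T, B4=F, B5=S, B5=E, B6=T, B7=T, B7=F
no size-1 subset reaches all 11 outcomes (best union: 6/11)
no size-2 subset reaches all 11 outcomes (best union: 10/11)
at size 3, {1, 2, 3} reaches all 11 outcomes; every lexicographically earlier size-3 subset fails

Answer: 1, 2, 3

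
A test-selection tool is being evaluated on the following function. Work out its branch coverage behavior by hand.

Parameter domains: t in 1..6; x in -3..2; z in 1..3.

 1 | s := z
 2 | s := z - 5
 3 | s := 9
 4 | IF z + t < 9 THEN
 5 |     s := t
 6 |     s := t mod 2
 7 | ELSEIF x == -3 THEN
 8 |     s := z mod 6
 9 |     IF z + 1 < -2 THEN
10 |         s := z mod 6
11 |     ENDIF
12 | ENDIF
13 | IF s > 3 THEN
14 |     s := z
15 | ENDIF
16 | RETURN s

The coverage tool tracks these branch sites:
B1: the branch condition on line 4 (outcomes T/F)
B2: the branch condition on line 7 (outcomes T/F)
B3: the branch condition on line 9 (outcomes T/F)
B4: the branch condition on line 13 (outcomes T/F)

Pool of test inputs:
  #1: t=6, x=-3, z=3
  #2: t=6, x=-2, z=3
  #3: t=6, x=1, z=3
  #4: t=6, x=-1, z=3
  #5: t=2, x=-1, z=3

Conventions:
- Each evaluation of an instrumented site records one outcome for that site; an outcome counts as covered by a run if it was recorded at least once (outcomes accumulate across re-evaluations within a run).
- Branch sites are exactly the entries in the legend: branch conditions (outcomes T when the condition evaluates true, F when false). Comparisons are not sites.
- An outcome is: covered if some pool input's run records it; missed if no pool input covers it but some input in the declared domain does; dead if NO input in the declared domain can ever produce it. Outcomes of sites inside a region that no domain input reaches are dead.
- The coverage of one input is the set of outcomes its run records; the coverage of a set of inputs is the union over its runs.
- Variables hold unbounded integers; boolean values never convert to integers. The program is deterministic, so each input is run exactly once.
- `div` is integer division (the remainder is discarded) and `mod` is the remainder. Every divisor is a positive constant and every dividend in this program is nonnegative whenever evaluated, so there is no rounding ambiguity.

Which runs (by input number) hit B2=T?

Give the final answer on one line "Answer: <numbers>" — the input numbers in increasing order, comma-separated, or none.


input #1 (t=6, x=-3, z=3): covers B2=T
input #2 (t=6, x=-2, z=3): misses B2=T
input #3 (t=6, x=1, z=3): misses B2=T
input #4 (t=6, x=-1, z=3): misses B2=T
input #5 (t=2, x=-1, z=3): misses B2=T
Answer: 1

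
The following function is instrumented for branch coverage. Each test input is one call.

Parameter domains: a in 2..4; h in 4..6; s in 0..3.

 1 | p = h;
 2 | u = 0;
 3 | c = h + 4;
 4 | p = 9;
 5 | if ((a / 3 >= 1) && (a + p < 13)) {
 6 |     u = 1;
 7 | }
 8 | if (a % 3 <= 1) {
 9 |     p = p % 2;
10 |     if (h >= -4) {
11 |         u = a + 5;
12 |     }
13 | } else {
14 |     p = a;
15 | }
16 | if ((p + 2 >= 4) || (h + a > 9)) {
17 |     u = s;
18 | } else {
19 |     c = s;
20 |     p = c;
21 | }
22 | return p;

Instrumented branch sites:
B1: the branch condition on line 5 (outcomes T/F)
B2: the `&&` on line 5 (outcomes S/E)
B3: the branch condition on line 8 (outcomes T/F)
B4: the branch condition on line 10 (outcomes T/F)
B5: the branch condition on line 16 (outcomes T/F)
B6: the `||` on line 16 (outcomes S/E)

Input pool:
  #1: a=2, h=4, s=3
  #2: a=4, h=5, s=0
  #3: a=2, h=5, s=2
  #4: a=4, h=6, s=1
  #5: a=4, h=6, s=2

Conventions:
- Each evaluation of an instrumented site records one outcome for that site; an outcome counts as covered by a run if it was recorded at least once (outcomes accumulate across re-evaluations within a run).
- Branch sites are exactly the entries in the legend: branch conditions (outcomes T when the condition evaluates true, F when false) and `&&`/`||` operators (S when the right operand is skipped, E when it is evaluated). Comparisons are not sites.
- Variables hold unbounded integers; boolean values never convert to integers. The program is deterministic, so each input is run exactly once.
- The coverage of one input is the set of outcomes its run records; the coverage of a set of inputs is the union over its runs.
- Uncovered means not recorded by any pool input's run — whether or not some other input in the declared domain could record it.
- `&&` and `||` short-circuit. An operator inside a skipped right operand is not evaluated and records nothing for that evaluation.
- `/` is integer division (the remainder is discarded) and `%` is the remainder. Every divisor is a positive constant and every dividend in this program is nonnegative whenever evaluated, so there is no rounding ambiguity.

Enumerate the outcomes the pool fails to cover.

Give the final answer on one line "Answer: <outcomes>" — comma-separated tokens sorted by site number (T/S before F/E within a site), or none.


input #1, a=2, h=4, s=3: events B2->S, B1->F, B3->F, B6->S, B5->T; outcomes B1=F, B2=S, B3=F, B5=T, B6=S
input #2, a=4, h=5, s=0: events B2->E, B1->F, B3->T, B4->T, B6->E, B5->F; outcomes B1=F, B2=E, B3=T, B4=T, B5=F, B6=E
input #3, a=2, h=5, s=2: events B2->S, B1->F, B3->F, B6->S, B5->T; outcomes B1=F, B2=S, B3=F, B5=T, B6=S
input #4, a=4, h=6, s=1: events B2->E, B1->F, B3->T, B4->T, B6->E, B5->T; outcomes B1=F, B2=E, B3=T, B4=T, B5=T, B6=E
input #5, a=4, h=6, s=2: events B2->E, B1->F, B3->T, B4->T, B6->E, B5->T; outcomes B1=F, B2=E, B3=T, B4=T, B5=T, B6=E
union over the pool: B1=F, B2=S, B2=E, B3=T, B3=F, B4=T, B5=T, B5=F, B6=S, B6=E
uncovered (2 of 12): B1=T, B4=F
Answer: B1=T, B4=F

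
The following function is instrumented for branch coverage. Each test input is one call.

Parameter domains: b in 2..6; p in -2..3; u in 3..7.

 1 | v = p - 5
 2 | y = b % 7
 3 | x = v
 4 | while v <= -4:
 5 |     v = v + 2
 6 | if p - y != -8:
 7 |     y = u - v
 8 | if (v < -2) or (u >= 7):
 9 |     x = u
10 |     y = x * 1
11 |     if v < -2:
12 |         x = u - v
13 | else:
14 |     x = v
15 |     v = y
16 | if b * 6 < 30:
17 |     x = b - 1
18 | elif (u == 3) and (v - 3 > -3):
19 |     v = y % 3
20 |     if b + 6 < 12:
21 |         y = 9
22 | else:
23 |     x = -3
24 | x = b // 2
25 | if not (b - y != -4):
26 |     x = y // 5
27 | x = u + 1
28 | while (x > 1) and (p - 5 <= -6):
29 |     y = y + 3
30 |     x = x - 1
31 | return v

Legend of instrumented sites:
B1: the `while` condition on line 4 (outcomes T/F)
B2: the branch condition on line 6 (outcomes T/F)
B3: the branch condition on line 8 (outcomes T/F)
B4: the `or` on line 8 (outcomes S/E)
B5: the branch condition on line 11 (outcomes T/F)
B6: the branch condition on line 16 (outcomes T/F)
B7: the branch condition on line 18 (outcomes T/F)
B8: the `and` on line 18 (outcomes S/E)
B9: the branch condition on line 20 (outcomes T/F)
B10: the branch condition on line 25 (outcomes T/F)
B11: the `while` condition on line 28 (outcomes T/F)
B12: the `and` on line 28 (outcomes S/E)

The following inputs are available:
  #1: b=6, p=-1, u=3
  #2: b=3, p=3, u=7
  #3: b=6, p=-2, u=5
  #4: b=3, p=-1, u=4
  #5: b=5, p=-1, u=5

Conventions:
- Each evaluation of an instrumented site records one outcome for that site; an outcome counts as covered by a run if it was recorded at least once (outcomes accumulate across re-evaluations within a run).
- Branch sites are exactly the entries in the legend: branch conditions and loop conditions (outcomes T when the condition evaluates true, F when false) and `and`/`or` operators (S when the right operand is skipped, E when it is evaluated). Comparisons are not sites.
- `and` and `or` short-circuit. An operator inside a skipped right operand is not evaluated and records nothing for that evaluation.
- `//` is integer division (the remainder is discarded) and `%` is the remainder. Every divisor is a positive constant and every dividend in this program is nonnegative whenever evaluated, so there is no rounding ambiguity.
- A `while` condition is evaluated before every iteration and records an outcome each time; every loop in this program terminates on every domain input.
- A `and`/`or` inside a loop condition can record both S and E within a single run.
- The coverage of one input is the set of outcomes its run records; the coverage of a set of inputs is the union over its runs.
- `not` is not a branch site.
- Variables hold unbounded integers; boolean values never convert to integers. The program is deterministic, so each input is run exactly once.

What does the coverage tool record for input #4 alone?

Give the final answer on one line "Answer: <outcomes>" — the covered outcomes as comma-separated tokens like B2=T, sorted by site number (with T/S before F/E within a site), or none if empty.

Running input #4 (b=3, p=-1, u=4), event by event:
  B1->T, B1->T, B1->F, B2->T, B4->E, B3->F, B6->T, B10->F, B12->E, B11->T
  B12->E, B11->T, B12->E, B11->T, B12->E, B11->T, B12->S, B11->F
as a set, this run covers: B1=T, B1=F, B2=T, B3=F, B4=E, B6=T, B10=F, B11=T, B11=F, B12=S, B12=E

Answer: B1=T, B1=F, B2=T, B3=F, B4=E, B6=T, B10=F, B11=T, B11=F, B12=S, B12=E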